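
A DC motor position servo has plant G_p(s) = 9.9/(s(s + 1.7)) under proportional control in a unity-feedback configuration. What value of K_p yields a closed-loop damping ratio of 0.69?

K_p = 0.153

Closed-loop characteristic equation: s² + 1.7s + K_p·9.9 = 0.
So ω_n = √(9.9K_p) and 2ζω_n = 1.7, giving ζ = 1.7/(2√(9.9K_p)).
Setting ζ = 0.69: √(9.9K_p) = 1.7/(2·0.69) = 1.232, so K_p = 1.518/9.9 = 0.153.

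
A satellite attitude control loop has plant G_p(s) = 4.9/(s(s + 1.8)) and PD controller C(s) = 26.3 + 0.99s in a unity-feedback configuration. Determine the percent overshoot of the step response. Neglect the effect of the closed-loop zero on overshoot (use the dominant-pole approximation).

38.2%

Forward path: (26.3 + 0.99s)·4.9/(s(s+1.8)). The closed-loop characteristic equation is s² + (1.8 + 4.9·0.99)s + 4.9·26.3 = 0.
That is s² + 6.651s + 128.9 = 0, so ω_n = 11.35 rad/s and ζ = 6.651/(2·11.35) = 0.2929.
%OS = 100·exp(−πζ/√(1−ζ²)) = 38.2%.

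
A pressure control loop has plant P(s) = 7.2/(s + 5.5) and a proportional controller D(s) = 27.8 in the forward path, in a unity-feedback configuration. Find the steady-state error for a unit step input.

0.0267

The loop is type 0. Static position error constant K_pos = D(0)·P(0) = 27.8·1.309 = 36.39.
Steady-state error to a unit step: e_ss = 1/(1+K_pos) = 1/37.39 = 0.0267.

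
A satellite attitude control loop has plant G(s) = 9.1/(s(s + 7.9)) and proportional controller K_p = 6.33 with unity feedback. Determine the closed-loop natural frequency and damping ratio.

The closed-loop denominator is s(s+7.9) + 6.33·9.1 = s² + 7.9s + 57.6.
So ω_n² = 57.6 ⇒ ω_n = 7.59 rad/s, and ζ = 7.9/(2ω_n) = 0.52.

ω_n = 7.59 rad/s, ζ = 0.52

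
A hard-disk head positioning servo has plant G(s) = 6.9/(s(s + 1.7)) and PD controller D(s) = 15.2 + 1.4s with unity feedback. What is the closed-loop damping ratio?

ζ = 0.555

Forward path: (15.2 + 1.4s)·6.9/(s(s+1.7)). The closed-loop characteristic equation is s² + (1.7 + 6.9·1.4)s + 6.9·15.2 = 0.
That is s² + 11.36s + 104.9 = 0, so ω_n = 10.24 rad/s and ζ = 11.36/(2·10.24) = 0.5546.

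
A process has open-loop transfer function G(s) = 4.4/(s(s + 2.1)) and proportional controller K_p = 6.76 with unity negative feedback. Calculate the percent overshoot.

54%

Closed-loop characteristic equation: s² + 2.1s + 29.74 = 0, so ω_n = 5.454 rad/s and ζ = 2.1/(2·5.454) = 0.1925.
%OS = 100·exp(−πζ/√(1−ζ²)) = 100·exp(−π·0.1925/√0.9629) = 54%.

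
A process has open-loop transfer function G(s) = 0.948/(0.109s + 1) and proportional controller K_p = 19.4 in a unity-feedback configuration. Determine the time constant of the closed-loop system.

Closed loop: T(s) = K_p·G/(1+K_p·G) = 18.39/(0.109s + 1 + 18.39), with pole at s = −(1 + 18.39)/0.109 = −177.9.
Closed-loop time constant τ = 1/177.9 = 0.00562 s.

τ = 0.00562 s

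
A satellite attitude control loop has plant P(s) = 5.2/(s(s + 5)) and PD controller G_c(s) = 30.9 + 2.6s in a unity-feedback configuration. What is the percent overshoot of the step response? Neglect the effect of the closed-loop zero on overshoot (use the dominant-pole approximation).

Forward path: (30.9 + 2.6s)·5.2/(s(s+5)). The closed-loop characteristic equation is s² + (5 + 5.2·2.6)s + 5.2·30.9 = 0.
That is s² + 18.52s + 160.7 = 0, so ω_n = 12.68 rad/s and ζ = 18.52/(2·12.68) = 0.7305.
%OS = 100·exp(−πζ/√(1−ζ²)) = 3.47%.

3.47%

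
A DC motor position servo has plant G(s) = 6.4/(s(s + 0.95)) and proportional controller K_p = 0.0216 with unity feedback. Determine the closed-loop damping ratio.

1 + K_p·G(s) = 0 gives s² + 0.95s + 0.1382 = 0.
So ω_n² = 0.1382 ⇒ ω_n = 0.3718 rad/s, and ζ = 0.95/(2ω_n) = 1.28.

ζ = 1.28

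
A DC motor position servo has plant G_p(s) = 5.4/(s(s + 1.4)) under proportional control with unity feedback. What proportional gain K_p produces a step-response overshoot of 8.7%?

K_p = 0.241

From %OS = 100·exp(−πζ/√(1−ζ²)) = 8.7%, ζ = −ln(0.087)/√(π²+ln²(0.087)) = 0.6137.
Characteristic equation s² + 1.4s + 5.4K_p = 0 gives ζ = 1.4/(2√(5.4K_p)).
Setting ζ = 0.6137: √(5.4K_p) = 1.4/(2·0.6137) = 1.141, so K_p = 1.301/5.4 = 0.241.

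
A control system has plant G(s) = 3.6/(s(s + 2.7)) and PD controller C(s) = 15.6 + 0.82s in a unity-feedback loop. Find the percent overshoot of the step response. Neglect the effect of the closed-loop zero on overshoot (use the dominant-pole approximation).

27.8%

Forward path: (15.6 + 0.82s)·3.6/(s(s+2.7)). The closed-loop characteristic equation is s² + (2.7 + 3.6·0.82)s + 3.6·15.6 = 0.
That is s² + 5.652s + 56.16 = 0, so ω_n = 7.494 rad/s and ζ = 5.652/(2·7.494) = 0.3771.
%OS = 100·exp(−πζ/√(1−ζ²)) = 27.8%.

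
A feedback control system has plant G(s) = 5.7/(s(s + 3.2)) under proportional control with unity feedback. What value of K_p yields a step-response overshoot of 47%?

From %OS = 100·exp(−πζ/√(1−ζ²)) = 47%, ζ = −ln(0.47)/√(π²+ln²(0.47)) = 0.2337.
Characteristic equation s² + 3.2s + 5.7K_p = 0 gives ζ = 3.2/(2√(5.7K_p)).
Setting ζ = 0.2337: √(5.7K_p) = 3.2/(2·0.2337) = 6.847, so K_p = 46.88/5.7 = 8.22.

K_p = 8.22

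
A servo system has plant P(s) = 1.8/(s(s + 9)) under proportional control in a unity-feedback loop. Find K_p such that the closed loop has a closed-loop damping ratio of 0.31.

Closed-loop characteristic equation: s² + 9s + K_p·1.8 = 0.
So ω_n = √(1.8K_p) and 2ζω_n = 9, giving ζ = 9/(2√(1.8K_p)).
Setting ζ = 0.31: √(1.8K_p) = 9/(2·0.31) = 14.52, so K_p = 210.7/1.8 = 117.

K_p = 117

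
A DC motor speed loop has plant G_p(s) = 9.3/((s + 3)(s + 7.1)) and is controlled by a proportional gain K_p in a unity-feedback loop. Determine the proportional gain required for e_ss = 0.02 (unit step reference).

The loop is type 0, so e_ss(step) = 1/(1 + K_pos) with K_pos = K_p·G_p(0).
G_p(0) = 0.4366. Require 1/(1 + K_p·0.4366) = 0.02, so 1 + 0.4366·K_p = 50.
K_p = (50 − 1)/0.4366 = 112.

K_p = 112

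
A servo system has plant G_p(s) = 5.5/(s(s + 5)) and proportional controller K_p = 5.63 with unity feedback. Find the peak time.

From 1 + K_pG_p(s) = 0: s² + 5s + 30.96 = 0 ⇒ ω_n = 5.565, ζ = 0.4493.
Damped frequency ω_d = ω_n√(1−ζ²) = 4.971 rad/s, so peak time T_p = π/ω_d = 0.632 s.

T_p = 0.632 s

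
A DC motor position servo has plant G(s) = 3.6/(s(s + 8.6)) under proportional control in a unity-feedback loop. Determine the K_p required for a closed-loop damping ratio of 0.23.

Closed-loop characteristic equation: s² + 8.6s + K_p·3.6 = 0.
So ω_n = √(3.6K_p) and 2ζω_n = 8.6, giving ζ = 8.6/(2√(3.6K_p)).
Setting ζ = 0.23: √(3.6K_p) = 8.6/(2·0.23) = 18.7, so K_p = 349.5/3.6 = 97.1.

K_p = 97.1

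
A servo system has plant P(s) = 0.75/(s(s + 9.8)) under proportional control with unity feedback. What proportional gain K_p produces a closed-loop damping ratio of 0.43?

Closed-loop characteristic equation: s² + 9.8s + K_p·0.75 = 0.
So ω_n = √(0.75K_p) and 2ζω_n = 9.8, giving ζ = 9.8/(2√(0.75K_p)).
Setting ζ = 0.43: √(0.75K_p) = 9.8/(2·0.43) = 11.4, so K_p = 129.9/0.75 = 173.

K_p = 173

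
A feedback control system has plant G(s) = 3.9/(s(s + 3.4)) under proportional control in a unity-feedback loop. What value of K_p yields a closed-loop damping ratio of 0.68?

K_p = 1.6

Closed-loop characteristic equation: s² + 3.4s + K_p·3.9 = 0.
So ω_n = √(3.9K_p) and 2ζω_n = 3.4, giving ζ = 3.4/(2√(3.9K_p)).
Setting ζ = 0.68: √(3.9K_p) = 3.4/(2·0.68) = 2.5, so K_p = 6.25/3.9 = 1.6.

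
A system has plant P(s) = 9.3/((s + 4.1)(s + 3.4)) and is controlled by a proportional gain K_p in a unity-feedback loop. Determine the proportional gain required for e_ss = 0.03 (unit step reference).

For a type-0 loop with proportional control, e_ss = 1/(1 + K_p·P(0)).
P(0) = 0.6671. Require 1/(1 + K_p·0.6671) = 0.03, so 1 + 0.6671·K_p = 33.33.
K_p = (33.33 − 1)/0.6671 = 48.5.

K_p = 48.5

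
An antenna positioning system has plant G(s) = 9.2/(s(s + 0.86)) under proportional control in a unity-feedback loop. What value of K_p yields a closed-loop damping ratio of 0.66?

Closed-loop characteristic equation: s² + 0.86s + K_p·9.2 = 0.
So ω_n = √(9.2K_p) and 2ζω_n = 0.86, giving ζ = 0.86/(2√(9.2K_p)).
Setting ζ = 0.66: √(9.2K_p) = 0.86/(2·0.66) = 0.6515, so K_p = 0.4245/9.2 = 0.0461.

K_p = 0.0461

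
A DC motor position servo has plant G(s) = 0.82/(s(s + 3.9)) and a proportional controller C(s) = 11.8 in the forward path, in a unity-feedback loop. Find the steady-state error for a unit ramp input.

The loop has one pole at the origin (type 1). Velocity error constant K_v = lim_{s→0} s·C(s)G(s) = 11.8·0.82/3.9 = 2.481.
Steady-state error to a unit ramp: e_ss = 1/K_v = 0.403.

0.403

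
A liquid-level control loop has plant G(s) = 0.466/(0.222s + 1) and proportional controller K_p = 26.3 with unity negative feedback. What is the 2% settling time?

T_s ≈ 0.067 s

Closed loop: T(s) = K_p·G/(1+K_p·G) = 12.26/(0.222s + 1 + 12.26), with pole at s = −(1 + 12.26)/0.222 = −59.71.
τ = 1/59.71 = 0.01675 s, so 2% settling time ≈ 4τ = 0.067 s.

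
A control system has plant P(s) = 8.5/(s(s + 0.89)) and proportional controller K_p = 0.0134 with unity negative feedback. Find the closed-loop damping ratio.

ζ = 1.32

1 + K_p·P(s) = 0 gives s² + 0.89s + 0.1139 = 0.
Matching s² + 2ζω_n s + ω_n²: ω_n = √0.1139 = 0.3375 rad/s and 2ζω_n = 0.89, so ζ = 0.89/(2·0.3375) = 1.32.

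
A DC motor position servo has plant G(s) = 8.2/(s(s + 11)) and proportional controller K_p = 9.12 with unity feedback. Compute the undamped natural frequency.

ω_n = 8.65 rad/s

With unity feedback the closed-loop characteristic equation is s² + 11s + 9.12·8.2 = s² + 11s + 74.78 = 0.
Matching s² + 2ζω_n s + ω_n²: ω_n = √74.78 = 8.648 rad/s and 2ζω_n = 11, so ζ = 11/(2·8.648) = 0.636.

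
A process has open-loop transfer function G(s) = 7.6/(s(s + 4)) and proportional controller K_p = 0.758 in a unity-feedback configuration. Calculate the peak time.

T_p = 2.37 s

Closed-loop characteristic equation: s² + 4s + 5.761 = 0, so ω_n = 2.4 rad/s and ζ = 4/(2·2.4) = 0.8333.
Damped frequency ω_d = ω_n√(1−ζ²) = 1.327 rad/s, so peak time T_p = π/ω_d = 2.37 s.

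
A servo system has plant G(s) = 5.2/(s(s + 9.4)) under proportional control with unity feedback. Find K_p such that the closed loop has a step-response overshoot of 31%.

From %OS = 100·exp(−πζ/√(1−ζ²)) = 31%, ζ = −ln(0.31)/√(π²+ln²(0.31)) = 0.3493.
Characteristic equation s² + 9.4s + 5.2K_p = 0 gives ζ = 9.4/(2√(5.2K_p)).
Setting ζ = 0.3493: √(5.2K_p) = 9.4/(2·0.3493) = 13.45, so K_p = 181/5.2 = 34.8.

K_p = 34.8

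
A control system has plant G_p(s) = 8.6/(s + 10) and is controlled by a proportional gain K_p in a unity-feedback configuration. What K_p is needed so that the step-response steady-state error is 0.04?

K_p = 27.9

Steady-state error for a unit step on this type-0 loop is 1/(1 + K_p·G_p(0)).
G_p(0) = 0.86. Require 1/(1 + K_p·0.86) = 0.04, so 1 + 0.86·K_p = 25.
K_p = (25 − 1)/0.86 = 27.9.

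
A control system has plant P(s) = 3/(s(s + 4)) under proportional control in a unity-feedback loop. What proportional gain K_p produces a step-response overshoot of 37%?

K_p = 14.6

From %OS = 100·exp(−πζ/√(1−ζ²)) = 37%, ζ = −ln(0.37)/√(π²+ln²(0.37)) = 0.3017.
Characteristic equation s² + 4s + 3K_p = 0 gives ζ = 4/(2√(3K_p)).
Setting ζ = 0.3017: √(3K_p) = 4/(2·0.3017) = 6.628, so K_p = 43.94/3 = 14.6.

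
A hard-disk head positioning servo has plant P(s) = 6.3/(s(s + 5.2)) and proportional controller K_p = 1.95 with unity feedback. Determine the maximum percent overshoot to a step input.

The closed-loop denominator s² + 5.2s + 12.29 gives ω_n = √12.29 = 3.505 and ζ = 5.2/(2ω_n) = 0.7418.
%OS = 100·exp(−πζ/√(1−ζ²)) = 100·exp(−π·0.7418/√0.4497) = 3.1%.

3.1%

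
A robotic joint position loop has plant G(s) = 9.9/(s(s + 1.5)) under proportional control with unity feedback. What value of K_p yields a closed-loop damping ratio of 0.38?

Closed-loop characteristic equation: s² + 1.5s + K_p·9.9 = 0.
So ω_n = √(9.9K_p) and 2ζω_n = 1.5, giving ζ = 1.5/(2√(9.9K_p)).
Setting ζ = 0.38: √(9.9K_p) = 1.5/(2·0.38) = 1.974, so K_p = 3.895/9.9 = 0.393.

K_p = 0.393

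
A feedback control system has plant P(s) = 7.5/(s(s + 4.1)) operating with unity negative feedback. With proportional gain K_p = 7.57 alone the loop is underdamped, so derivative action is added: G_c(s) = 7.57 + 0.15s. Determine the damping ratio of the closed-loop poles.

Forward path: (7.57 + 0.15s)·7.5/(s(s+4.1)). The closed-loop characteristic equation is s² + (4.1 + 7.5·0.15)s + 7.5·7.57 = 0.
That is s² + 5.225s + 56.78 = 0, so ω_n = 7.535 rad/s and ζ = 5.225/(2·7.535) = 0.3467.

ζ = 0.347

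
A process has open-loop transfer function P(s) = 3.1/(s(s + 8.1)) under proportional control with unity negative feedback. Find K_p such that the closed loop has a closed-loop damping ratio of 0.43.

Closed-loop characteristic equation: s² + 8.1s + K_p·3.1 = 0.
So ω_n = √(3.1K_p) and 2ζω_n = 8.1, giving ζ = 8.1/(2√(3.1K_p)).
Setting ζ = 0.43: √(3.1K_p) = 8.1/(2·0.43) = 9.419, so K_p = 88.71/3.1 = 28.6.

K_p = 28.6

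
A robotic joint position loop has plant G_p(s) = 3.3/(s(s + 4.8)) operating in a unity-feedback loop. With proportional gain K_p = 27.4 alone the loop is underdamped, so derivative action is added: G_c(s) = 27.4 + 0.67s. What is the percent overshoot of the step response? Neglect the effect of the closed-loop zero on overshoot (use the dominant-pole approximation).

Forward path: (27.4 + 0.67s)·3.3/(s(s+4.8)). The closed-loop characteristic equation is s² + (4.8 + 3.3·0.67)s + 3.3·27.4 = 0.
That is s² + 7.011s + 90.42 = 0, so ω_n = 9.509 rad/s and ζ = 7.011/(2·9.509) = 0.3687.
%OS = 100·exp(−πζ/√(1−ζ²)) = 28.8%.

28.8%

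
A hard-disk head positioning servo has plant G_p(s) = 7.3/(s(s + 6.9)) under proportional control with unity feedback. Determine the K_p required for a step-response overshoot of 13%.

From %OS = 100·exp(−πζ/√(1−ζ²)) = 13%, ζ = −ln(0.13)/√(π²+ln²(0.13)) = 0.5446.
Characteristic equation s² + 6.9s + 7.3K_p = 0 gives ζ = 6.9/(2√(7.3K_p)).
Setting ζ = 0.5446: √(7.3K_p) = 6.9/(2·0.5446) = 6.334, so K_p = 40.12/7.3 = 5.5.

K_p = 5.5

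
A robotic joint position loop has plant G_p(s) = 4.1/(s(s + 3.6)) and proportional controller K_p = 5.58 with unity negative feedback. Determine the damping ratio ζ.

With unity feedback the closed-loop characteristic equation is s² + 3.6s + 5.58·4.1 = s² + 3.6s + 22.88 = 0.
Matching s² + 2ζω_n s + ω_n²: ω_n = √22.88 = 4.783 rad/s and 2ζω_n = 3.6, so ζ = 3.6/(2·4.783) = 0.376.

ζ = 0.376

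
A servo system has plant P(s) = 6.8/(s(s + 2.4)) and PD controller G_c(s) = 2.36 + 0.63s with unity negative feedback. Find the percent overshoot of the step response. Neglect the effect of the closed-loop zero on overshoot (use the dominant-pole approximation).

Forward path: (2.36 + 0.63s)·6.8/(s(s+2.4)). The closed-loop characteristic equation is s² + (2.4 + 6.8·0.63)s + 6.8·2.36 = 0.
That is s² + 6.684s + 16.05 = 0, so ω_n = 4.006 rad/s and ζ = 6.684/(2·4.006) = 0.8342.
%OS = 100·exp(−πζ/√(1−ζ²)) = 0.862%.

0.862%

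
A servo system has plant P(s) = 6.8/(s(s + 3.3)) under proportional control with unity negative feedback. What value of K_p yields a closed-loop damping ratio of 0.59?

K_p = 1.15

Closed-loop characteristic equation: s² + 3.3s + K_p·6.8 = 0.
So ω_n = √(6.8K_p) and 2ζω_n = 3.3, giving ζ = 3.3/(2√(6.8K_p)).
Setting ζ = 0.59: √(6.8K_p) = 3.3/(2·0.59) = 2.797, so K_p = 7.821/6.8 = 1.15.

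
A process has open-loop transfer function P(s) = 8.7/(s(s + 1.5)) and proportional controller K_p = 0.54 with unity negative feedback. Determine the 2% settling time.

From 1 + K_pP(s) = 0: s² + 1.5s + 4.698 = 0 ⇒ ω_n = 2.167, ζ = 0.346.
2% settling time T_s ≈ 4/(ζω_n) = 4/0.75 = 5.33 s.

T_s ≈ 5.33 s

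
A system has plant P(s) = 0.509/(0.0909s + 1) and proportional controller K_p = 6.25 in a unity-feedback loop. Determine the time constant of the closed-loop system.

Closed loop: T(s) = K_p·P/(1+K_p·P) = 3.181/(0.0909s + 1 + 3.181), with pole at s = −(1 + 3.181)/0.0909 = −46.
Closed-loop time constant τ = 1/46 = 0.0217 s.

τ = 0.0217 s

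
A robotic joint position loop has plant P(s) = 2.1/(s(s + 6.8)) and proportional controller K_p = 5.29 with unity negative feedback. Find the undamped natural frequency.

ω_n = 3.33 rad/s

The closed-loop denominator is s(s+6.8) + 5.29·2.1 = s² + 6.8s + 11.11.
Matching s² + 2ζω_n s + ω_n²: ω_n = √11.11 = 3.333 rad/s and 2ζω_n = 6.8, so ζ = 6.8/(2·3.333) = 1.02.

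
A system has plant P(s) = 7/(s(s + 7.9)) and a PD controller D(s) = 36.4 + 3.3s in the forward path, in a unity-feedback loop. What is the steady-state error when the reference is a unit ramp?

0.031

The loop has one pole at the origin (type 1). Velocity error constant K_v = lim_{s→0} s·D(s)P(s) = 36.4·7/7.9 = 32.25.
Steady-state error to a unit ramp: e_ss = 1/K_v = 0.031.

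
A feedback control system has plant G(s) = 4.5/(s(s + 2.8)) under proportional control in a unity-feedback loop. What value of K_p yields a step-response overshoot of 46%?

From %OS = 100·exp(−πζ/√(1−ζ²)) = 46%, ζ = −ln(0.46)/√(π²+ln²(0.46)) = 0.24.
Characteristic equation s² + 2.8s + 4.5K_p = 0 gives ζ = 2.8/(2√(4.5K_p)).
Setting ζ = 0.24: √(4.5K_p) = 2.8/(2·0.24) = 5.834, so K_p = 34.04/4.5 = 7.56.

K_p = 7.56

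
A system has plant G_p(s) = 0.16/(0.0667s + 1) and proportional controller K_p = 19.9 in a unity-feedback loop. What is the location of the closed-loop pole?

s = -62.73

Closed loop: T(s) = K_p·G_p/(1+K_p·G_p) = 3.184/(0.0667s + 1 + 3.184), with pole at s = −(1 + 3.184)/0.0667 = −62.73.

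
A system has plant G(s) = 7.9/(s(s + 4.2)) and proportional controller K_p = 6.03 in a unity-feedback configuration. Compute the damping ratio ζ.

The closed-loop denominator is s(s+4.2) + 6.03·7.9 = s² + 4.2s + 47.64.
So ω_n² = 47.64 ⇒ ω_n = 6.902 rad/s, and ζ = 4.2/(2ω_n) = 0.304.

ζ = 0.304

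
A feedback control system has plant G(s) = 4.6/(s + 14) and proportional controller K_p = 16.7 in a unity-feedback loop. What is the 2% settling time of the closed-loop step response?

Closed-loop transfer function: T(s) = K_p·G(s)/(1 + K_p·G(s)) = 76.82/(s + 14 + 76.82) = 76.82/(s + 90.82).
Time constant τ = 1/90.82 = 0.01101 s, so the 2% settling time is about 4τ = 0.044 s.

T_s ≈ 0.044 s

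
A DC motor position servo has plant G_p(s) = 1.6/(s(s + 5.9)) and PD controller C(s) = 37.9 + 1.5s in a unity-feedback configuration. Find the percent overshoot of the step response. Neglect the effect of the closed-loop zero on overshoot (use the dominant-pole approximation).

Forward path: (37.9 + 1.5s)·1.6/(s(s+5.9)). The closed-loop characteristic equation is s² + (5.9 + 1.6·1.5)s + 1.6·37.9 = 0.
That is s² + 8.3s + 60.64 = 0, so ω_n = 7.787 rad/s and ζ = 8.3/(2·7.787) = 0.5329.
%OS = 100·exp(−πζ/√(1−ζ²)) = 13.8%.

13.8%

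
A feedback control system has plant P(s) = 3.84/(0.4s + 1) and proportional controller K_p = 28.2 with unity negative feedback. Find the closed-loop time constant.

Closed loop: T(s) = K_p·P/(1+K_p·P) = 108.3/(0.4s + 1 + 108.3), with pole at s = −(1 + 108.3)/0.4 = −273.2.
Closed-loop time constant τ = 1/273.2 = 0.00366 s.

τ = 0.00366 s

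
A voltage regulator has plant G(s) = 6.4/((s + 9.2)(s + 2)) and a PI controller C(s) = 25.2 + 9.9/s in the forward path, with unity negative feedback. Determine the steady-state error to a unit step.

The open loop C(s)G(s) has a pole at the origin (type 1), so the static position error constant is infinite and e_ss = 1/(1+∞) = 0.

0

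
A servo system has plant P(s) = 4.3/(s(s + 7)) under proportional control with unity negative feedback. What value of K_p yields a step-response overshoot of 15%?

K_p = 10.7

From %OS = 100·exp(−πζ/√(1−ζ²)) = 15%, ζ = −ln(0.15)/√(π²+ln²(0.15)) = 0.5169.
Characteristic equation s² + 7s + 4.3K_p = 0 gives ζ = 7/(2√(4.3K_p)).
Setting ζ = 0.5169: √(4.3K_p) = 7/(2·0.5169) = 6.771, so K_p = 45.84/4.3 = 10.7.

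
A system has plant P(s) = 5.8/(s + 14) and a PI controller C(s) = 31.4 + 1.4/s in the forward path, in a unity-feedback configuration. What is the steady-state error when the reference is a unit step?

0

The open loop C(s)P(s) has a pole at the origin (type 1), so the static position error constant is infinite and e_ss = 1/(1+∞) = 0.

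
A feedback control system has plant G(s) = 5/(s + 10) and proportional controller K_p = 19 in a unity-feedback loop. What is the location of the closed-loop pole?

Closed-loop transfer function: T(s) = K_p·G(s)/(1 + K_p·G(s)) = 95/(s + 10 + 95) = 95/(s + 105).
The closed-loop pole is at s = −105.

s = -105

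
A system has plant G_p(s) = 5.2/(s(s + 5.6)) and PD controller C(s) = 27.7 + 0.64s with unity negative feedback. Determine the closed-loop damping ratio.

Forward path: (27.7 + 0.64s)·5.2/(s(s+5.6)). The closed-loop characteristic equation is s² + (5.6 + 5.2·0.64)s + 5.2·27.7 = 0.
That is s² + 8.928s + 144 = 0, so ω_n = 12 rad/s and ζ = 8.928/(2·12) = 0.3719.

ζ = 0.372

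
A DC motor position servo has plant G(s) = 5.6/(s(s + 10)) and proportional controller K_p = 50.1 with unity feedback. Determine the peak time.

T_p = 0.197 s

The closed-loop denominator s² + 10s + 280.6 gives ω_n = √280.6 = 16.75 and ζ = 10/(2ω_n) = 0.2985.
Damped frequency ω_d = ω_n√(1−ζ²) = 15.99 rad/s, so peak time T_p = π/ω_d = 0.197 s.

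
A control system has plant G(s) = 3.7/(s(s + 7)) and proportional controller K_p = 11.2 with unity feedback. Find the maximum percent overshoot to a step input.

13.1%

The closed-loop denominator s² + 7s + 41.44 gives ω_n = √41.44 = 6.437 and ζ = 7/(2ω_n) = 0.5437.
%OS = 100·exp(−πζ/√(1−ζ²)) = 100·exp(−π·0.5437/√0.7044) = 13.1%.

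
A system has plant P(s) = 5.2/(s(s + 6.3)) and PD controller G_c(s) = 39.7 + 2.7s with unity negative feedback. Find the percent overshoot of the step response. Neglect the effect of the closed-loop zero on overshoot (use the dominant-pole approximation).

Forward path: (39.7 + 2.7s)·5.2/(s(s+6.3)). The closed-loop characteristic equation is s² + (6.3 + 5.2·2.7)s + 5.2·39.7 = 0.
That is s² + 20.34s + 206.4 = 0, so ω_n = 14.37 rad/s and ζ = 20.34/(2·14.37) = 0.7078.
%OS = 100·exp(−πζ/√(1−ζ²)) = 4.29%.

4.29%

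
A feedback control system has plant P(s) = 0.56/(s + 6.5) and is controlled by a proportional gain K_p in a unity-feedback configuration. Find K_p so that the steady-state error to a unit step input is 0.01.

K_p = 1150

The loop is type 0, so e_ss(step) = 1/(1 + K_pos) with K_pos = K_p·P(0).
P(0) = 0.08615. Require 1/(1 + K_p·0.08615) = 0.01, so 1 + 0.08615·K_p = 100.
K_p = (100 − 1)/0.08615 = 1150.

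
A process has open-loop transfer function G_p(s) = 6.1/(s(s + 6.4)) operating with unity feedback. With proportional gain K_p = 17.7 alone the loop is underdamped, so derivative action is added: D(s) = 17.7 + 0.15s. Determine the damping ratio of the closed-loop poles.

ζ = 0.352

Forward path: (17.7 + 0.15s)·6.1/(s(s+6.4)). The closed-loop characteristic equation is s² + (6.4 + 6.1·0.15)s + 6.1·17.7 = 0.
That is s² + 7.315s + 108 = 0, so ω_n = 10.39 rad/s and ζ = 7.315/(2·10.39) = 0.352.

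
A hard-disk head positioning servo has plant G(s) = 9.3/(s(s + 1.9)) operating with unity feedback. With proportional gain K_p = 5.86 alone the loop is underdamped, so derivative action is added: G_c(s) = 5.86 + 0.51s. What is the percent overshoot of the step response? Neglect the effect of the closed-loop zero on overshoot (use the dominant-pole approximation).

Forward path: (5.86 + 0.51s)·9.3/(s(s+1.9)). The closed-loop characteristic equation is s² + (1.9 + 9.3·0.51)s + 9.3·5.86 = 0.
That is s² + 6.643s + 54.5 = 0, so ω_n = 7.382 rad/s and ζ = 6.643/(2·7.382) = 0.4499.
%OS = 100·exp(−πζ/√(1−ζ²)) = 20.5%.

20.5%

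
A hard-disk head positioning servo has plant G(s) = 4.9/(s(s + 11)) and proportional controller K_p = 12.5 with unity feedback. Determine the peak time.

T_p = 0.564 s

From 1 + K_pG(s) = 0: s² + 11s + 61.25 = 0 ⇒ ω_n = 7.826, ζ = 0.7028.
Damped frequency ω_d = ω_n√(1−ζ²) = 5.568 rad/s, so peak time T_p = π/ω_d = 0.564 s.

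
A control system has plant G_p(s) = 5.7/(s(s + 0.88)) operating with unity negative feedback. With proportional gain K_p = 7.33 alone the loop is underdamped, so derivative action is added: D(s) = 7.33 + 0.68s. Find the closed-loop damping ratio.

ζ = 0.368

Forward path: (7.33 + 0.68s)·5.7/(s(s+0.88)). The closed-loop characteristic equation is s² + (0.88 + 5.7·0.68)s + 5.7·7.33 = 0.
That is s² + 4.756s + 41.78 = 0, so ω_n = 6.464 rad/s and ζ = 4.756/(2·6.464) = 0.3679.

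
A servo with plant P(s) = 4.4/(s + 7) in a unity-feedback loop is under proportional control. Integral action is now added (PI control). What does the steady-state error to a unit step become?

0

Adding integral action puts a pole at s = 0 in the forward path, raising the system type to 1; a type-1 loop has zero steady-state error to a step.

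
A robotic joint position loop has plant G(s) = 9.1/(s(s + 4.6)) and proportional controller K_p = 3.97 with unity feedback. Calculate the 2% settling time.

T_s ≈ 1.74 s

The closed-loop denominator s² + 4.6s + 36.13 gives ω_n = √36.13 = 6.011 and ζ = 4.6/(2ω_n) = 0.3827.
2% settling time T_s ≈ 4/(ζω_n) = 4/2.3 = 1.74 s.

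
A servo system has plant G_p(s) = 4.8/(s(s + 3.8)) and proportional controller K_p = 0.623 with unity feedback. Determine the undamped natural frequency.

ω_n = 1.73 rad/s

1 + K_p·G_p(s) = 0 gives s² + 3.8s + 2.99 = 0.
So ω_n² = 2.99 ⇒ ω_n = 1.729 rad/s, and ζ = 3.8/(2ω_n) = 1.1.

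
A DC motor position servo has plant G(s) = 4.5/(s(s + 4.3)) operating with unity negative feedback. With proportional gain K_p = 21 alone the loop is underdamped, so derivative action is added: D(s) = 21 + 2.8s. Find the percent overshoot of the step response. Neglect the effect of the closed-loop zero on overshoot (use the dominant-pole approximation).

0.399%

Forward path: (21 + 2.8s)·4.5/(s(s+4.3)). The closed-loop characteristic equation is s² + (4.3 + 4.5·2.8)s + 4.5·21 = 0.
That is s² + 16.9s + 94.5 = 0, so ω_n = 9.721 rad/s and ζ = 16.9/(2·9.721) = 0.8692.
%OS = 100·exp(−πζ/√(1−ζ²)) = 0.399%.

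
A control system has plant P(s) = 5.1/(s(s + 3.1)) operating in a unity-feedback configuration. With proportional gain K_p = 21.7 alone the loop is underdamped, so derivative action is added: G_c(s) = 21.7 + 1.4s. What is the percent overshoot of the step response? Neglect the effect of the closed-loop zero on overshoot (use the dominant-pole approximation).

Forward path: (21.7 + 1.4s)·5.1/(s(s+3.1)). The closed-loop characteristic equation is s² + (3.1 + 5.1·1.4)s + 5.1·21.7 = 0.
That is s² + 10.24s + 110.7 = 0, so ω_n = 10.52 rad/s and ζ = 10.24/(2·10.52) = 0.4867.
%OS = 100·exp(−πζ/√(1−ζ²)) = 17.4%.

17.4%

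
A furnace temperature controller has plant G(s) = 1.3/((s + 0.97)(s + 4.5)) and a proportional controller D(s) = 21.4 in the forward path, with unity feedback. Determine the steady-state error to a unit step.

0.136

The loop is type 0. Static position error constant K_pos = D(0)·G(0) = 21.4·0.2978 = 6.373.
Steady-state error to a unit step: e_ss = 1/(1+K_pos) = 1/7.373 = 0.136.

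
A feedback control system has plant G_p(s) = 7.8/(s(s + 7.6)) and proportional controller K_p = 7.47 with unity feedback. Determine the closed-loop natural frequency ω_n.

ω_n = 7.63 rad/s

With unity feedback the closed-loop characteristic equation is s² + 7.6s + 7.47·7.8 = s² + 7.6s + 58.27 = 0.
So ω_n² = 58.27 ⇒ ω_n = 7.633 rad/s, and ζ = 7.6/(2ω_n) = 0.498.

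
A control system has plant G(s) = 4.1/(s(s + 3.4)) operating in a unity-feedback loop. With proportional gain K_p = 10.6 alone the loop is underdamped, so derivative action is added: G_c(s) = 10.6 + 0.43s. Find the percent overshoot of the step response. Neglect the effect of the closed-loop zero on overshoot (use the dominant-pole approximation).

Forward path: (10.6 + 0.43s)·4.1/(s(s+3.4)). The closed-loop characteristic equation is s² + (3.4 + 4.1·0.43)s + 4.1·10.6 = 0.
That is s² + 5.163s + 43.46 = 0, so ω_n = 6.592 rad/s and ζ = 5.163/(2·6.592) = 0.3916.
%OS = 100·exp(−πζ/√(1−ζ²)) = 26.3%.

26.3%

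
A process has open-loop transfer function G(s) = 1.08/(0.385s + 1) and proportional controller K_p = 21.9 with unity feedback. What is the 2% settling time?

Closed loop: T(s) = K_p·G/(1+K_p·G) = 23.65/(0.385s + 1 + 23.65), with pole at s = −(1 + 23.65)/0.385 = −64.03.
τ = 1/64.03 = 0.01562 s, so 2% settling time ≈ 4τ = 0.0625 s.

T_s ≈ 0.0625 s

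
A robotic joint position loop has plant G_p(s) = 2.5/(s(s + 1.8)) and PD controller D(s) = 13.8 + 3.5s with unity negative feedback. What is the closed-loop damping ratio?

Forward path: (13.8 + 3.5s)·2.5/(s(s+1.8)). The closed-loop characteristic equation is s² + (1.8 + 2.5·3.5)s + 2.5·13.8 = 0.
That is s² + 10.55s + 34.5 = 0, so ω_n = 5.874 rad/s and ζ = 10.55/(2·5.874) = 0.8981.

ζ = 0.898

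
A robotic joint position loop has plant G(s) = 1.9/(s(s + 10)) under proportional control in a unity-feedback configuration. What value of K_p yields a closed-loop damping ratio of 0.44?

K_p = 68

Closed-loop characteristic equation: s² + 10s + K_p·1.9 = 0.
So ω_n = √(1.9K_p) and 2ζω_n = 10, giving ζ = 10/(2√(1.9K_p)).
Setting ζ = 0.44: √(1.9K_p) = 10/(2·0.44) = 11.36, so K_p = 129.1/1.9 = 68.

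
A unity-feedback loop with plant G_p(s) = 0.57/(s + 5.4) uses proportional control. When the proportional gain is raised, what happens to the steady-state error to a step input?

The position error constant K_pos = K_p·G_p(0) grows with K_p, and e_ss = 1/(1+K_pos) falls.

decrease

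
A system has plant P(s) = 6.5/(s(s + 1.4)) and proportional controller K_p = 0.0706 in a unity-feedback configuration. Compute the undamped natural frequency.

ω_n = 0.677 rad/s

1 + K_p·P(s) = 0 gives s² + 1.4s + 0.4589 = 0.
So ω_n² = 0.4589 ⇒ ω_n = 0.6774 rad/s, and ζ = 1.4/(2ω_n) = 1.03.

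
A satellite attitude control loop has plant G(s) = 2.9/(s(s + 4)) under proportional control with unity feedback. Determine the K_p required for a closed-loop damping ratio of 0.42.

Closed-loop characteristic equation: s² + 4s + K_p·2.9 = 0.
So ω_n = √(2.9K_p) and 2ζω_n = 4, giving ζ = 4/(2√(2.9K_p)).
Setting ζ = 0.42: √(2.9K_p) = 4/(2·0.42) = 4.762, so K_p = 22.68/2.9 = 7.82.

K_p = 7.82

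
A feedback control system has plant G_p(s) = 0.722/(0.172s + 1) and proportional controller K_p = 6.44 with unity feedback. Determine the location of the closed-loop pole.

s = -32.85

Closed loop: T(s) = K_p·G_p/(1+K_p·G_p) = 4.65/(0.172s + 1 + 4.65), with pole at s = −(1 + 4.65)/0.172 = −32.85.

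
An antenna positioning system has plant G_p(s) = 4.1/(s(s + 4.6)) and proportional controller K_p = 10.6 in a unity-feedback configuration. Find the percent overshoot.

31.1%

The closed-loop denominator s² + 4.6s + 43.46 gives ω_n = √43.46 = 6.592 and ζ = 4.6/(2ω_n) = 0.3489.
%OS = 100·exp(−πζ/√(1−ζ²)) = 100·exp(−π·0.3489/√0.8783) = 31.1%.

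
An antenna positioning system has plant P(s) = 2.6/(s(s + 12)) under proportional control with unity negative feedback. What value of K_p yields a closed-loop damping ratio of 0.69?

K_p = 29.1

Closed-loop characteristic equation: s² + 12s + K_p·2.6 = 0.
So ω_n = √(2.6K_p) and 2ζω_n = 12, giving ζ = 12/(2√(2.6K_p)).
Setting ζ = 0.69: √(2.6K_p) = 12/(2·0.69) = 8.696, so K_p = 75.61/2.6 = 29.1.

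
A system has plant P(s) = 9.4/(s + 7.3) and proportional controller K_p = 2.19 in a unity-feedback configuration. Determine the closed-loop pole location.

s = -27.89

Closed-loop transfer function: T(s) = K_p·P(s)/(1 + K_p·P(s)) = 20.59/(s + 7.3 + 20.59) = 20.59/(s + 27.89).
The closed-loop pole is at s = −27.89.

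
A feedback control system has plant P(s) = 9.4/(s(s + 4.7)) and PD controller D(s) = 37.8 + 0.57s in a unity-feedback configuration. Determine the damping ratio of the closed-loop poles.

Forward path: (37.8 + 0.57s)·9.4/(s(s+4.7)). The closed-loop characteristic equation is s² + (4.7 + 9.4·0.57)s + 9.4·37.8 = 0.
That is s² + 10.06s + 355.3 = 0, so ω_n = 18.85 rad/s and ζ = 10.06/(2·18.85) = 0.2668.

ζ = 0.267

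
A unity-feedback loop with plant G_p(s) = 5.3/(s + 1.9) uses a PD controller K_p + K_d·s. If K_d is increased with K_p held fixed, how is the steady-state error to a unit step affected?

unchanged

At s = 0 the derivative term contributes nothing: C(0) = K_p regardless of K_d, so K_pos = K_p·G_p(0) and e_ss are unchanged.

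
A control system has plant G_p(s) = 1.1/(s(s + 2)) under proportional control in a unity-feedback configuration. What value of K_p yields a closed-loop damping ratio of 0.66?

K_p = 2.09

Closed-loop characteristic equation: s² + 2s + K_p·1.1 = 0.
So ω_n = √(1.1K_p) and 2ζω_n = 2, giving ζ = 2/(2√(1.1K_p)).
Setting ζ = 0.66: √(1.1K_p) = 2/(2·0.66) = 1.515, so K_p = 2.296/1.1 = 2.09.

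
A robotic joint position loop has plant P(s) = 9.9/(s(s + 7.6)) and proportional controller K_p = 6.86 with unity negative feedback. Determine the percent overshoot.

The closed-loop denominator s² + 7.6s + 67.91 gives ω_n = √67.91 = 8.241 and ζ = 7.6/(2ω_n) = 0.4611.
%OS = 100·exp(−πζ/√(1−ζ²)) = 100·exp(−π·0.4611/√0.7874) = 19.5%.

19.5%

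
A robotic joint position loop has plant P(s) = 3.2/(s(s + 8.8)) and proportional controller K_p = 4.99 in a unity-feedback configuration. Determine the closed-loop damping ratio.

With unity feedback the closed-loop characteristic equation is s² + 8.8s + 4.99·3.2 = s² + 8.8s + 15.97 = 0.
So ω_n² = 15.97 ⇒ ω_n = 3.996 rad/s, and ζ = 8.8/(2ω_n) = 1.1.

ζ = 1.1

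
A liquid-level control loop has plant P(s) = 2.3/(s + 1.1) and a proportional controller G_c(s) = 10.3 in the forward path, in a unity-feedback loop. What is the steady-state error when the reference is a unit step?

The loop is type 0. Static position error constant K_pos = G_c(0)·P(0) = 10.3·2.091 = 21.54.
Steady-state error to a unit step: e_ss = 1/(1+K_pos) = 1/22.54 = 0.0444.

0.0444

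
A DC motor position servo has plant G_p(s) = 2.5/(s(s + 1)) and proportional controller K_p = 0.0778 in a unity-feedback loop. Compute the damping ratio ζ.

1 + K_p·G_p(s) = 0 gives s² + 1s + 0.1945 = 0.
Matching s² + 2ζω_n s + ω_n²: ω_n = √0.1945 = 0.441 rad/s and 2ζω_n = 1, so ζ = 1/(2·0.441) = 1.13.

ζ = 1.13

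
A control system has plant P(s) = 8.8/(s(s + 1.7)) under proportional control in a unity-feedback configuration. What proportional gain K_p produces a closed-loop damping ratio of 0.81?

K_p = 0.125

Closed-loop characteristic equation: s² + 1.7s + K_p·8.8 = 0.
So ω_n = √(8.8K_p) and 2ζω_n = 1.7, giving ζ = 1.7/(2√(8.8K_p)).
Setting ζ = 0.81: √(8.8K_p) = 1.7/(2·0.81) = 1.049, so K_p = 1.101/8.8 = 0.125.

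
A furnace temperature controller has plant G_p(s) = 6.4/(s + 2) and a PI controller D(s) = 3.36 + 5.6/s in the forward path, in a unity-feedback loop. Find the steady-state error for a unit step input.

The open loop D(s)G_p(s) has a pole at the origin (type 1), so the static position error constant is infinite and e_ss = 1/(1+∞) = 0.

0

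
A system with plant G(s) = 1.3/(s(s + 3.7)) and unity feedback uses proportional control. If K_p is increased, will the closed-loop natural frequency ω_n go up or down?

increase

ω_n = √(1.3·K_p), which grows with K_p.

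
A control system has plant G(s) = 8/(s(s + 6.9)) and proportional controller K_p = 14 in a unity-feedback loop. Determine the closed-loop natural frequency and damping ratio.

With unity feedback the closed-loop characteristic equation is s² + 6.9s + 14·8 = s² + 6.9s + 112 = 0.
Matching s² + 2ζω_n s + ω_n²: ω_n = √112 = 10.58 rad/s and 2ζω_n = 6.9, so ζ = 6.9/(2·10.58) = 0.326.

ω_n = 10.6 rad/s, ζ = 0.326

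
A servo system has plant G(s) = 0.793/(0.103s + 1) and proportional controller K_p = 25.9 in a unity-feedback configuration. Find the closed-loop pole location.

s = -209.1

Closed loop: T(s) = K_p·G/(1+K_p·G) = 20.54/(0.103s + 1 + 20.54), with pole at s = −(1 + 20.54)/0.103 = −209.1.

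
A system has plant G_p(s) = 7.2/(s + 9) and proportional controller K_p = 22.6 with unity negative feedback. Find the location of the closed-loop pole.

s = -171.7

Closed-loop transfer function: T(s) = K_p·G_p(s)/(1 + K_p·G_p(s)) = 162.7/(s + 9 + 162.7) = 162.7/(s + 171.7).
The closed-loop pole is at s = −171.7.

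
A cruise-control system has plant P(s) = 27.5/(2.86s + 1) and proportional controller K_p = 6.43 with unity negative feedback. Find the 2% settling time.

Closed loop: T(s) = K_p·P/(1+K_p·P) = 176.8/(2.86s + 1 + 176.8), with pole at s = −(1 + 176.8)/2.86 = −62.18.
τ = 1/62.18 = 0.01608 s, so 2% settling time ≈ 4τ = 0.0643 s.

T_s ≈ 0.0643 s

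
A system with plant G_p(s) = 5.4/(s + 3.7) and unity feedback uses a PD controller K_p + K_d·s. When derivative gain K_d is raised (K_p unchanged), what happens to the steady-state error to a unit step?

unchanged

At s = 0 the derivative term contributes nothing: C(0) = K_p regardless of K_d, so K_pos = K_p·G_p(0) and e_ss are unchanged.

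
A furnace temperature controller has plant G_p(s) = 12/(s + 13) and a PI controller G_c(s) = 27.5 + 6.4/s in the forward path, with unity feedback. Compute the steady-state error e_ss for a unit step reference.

0

The open loop G_c(s)G_p(s) has a pole at the origin (type 1), so the static position error constant is infinite and e_ss = 1/(1+∞) = 0.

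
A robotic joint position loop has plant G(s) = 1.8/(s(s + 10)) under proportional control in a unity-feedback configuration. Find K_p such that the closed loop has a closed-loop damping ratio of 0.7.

K_p = 28.3

Closed-loop characteristic equation: s² + 10s + K_p·1.8 = 0.
So ω_n = √(1.8K_p) and 2ζω_n = 10, giving ζ = 10/(2√(1.8K_p)).
Setting ζ = 0.7: √(1.8K_p) = 10/(2·0.7) = 7.143, so K_p = 51.02/1.8 = 28.3.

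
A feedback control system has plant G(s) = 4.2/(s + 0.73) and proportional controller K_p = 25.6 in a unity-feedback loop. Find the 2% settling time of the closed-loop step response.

T_s ≈ 0.037 s

Closed-loop transfer function: T(s) = K_p·G(s)/(1 + K_p·G(s)) = 107.5/(s + 0.73 + 107.5) = 107.5/(s + 108.3).
Time constant τ = 1/108.3 = 0.009238 s, so the 2% settling time is about 4τ = 0.037 s.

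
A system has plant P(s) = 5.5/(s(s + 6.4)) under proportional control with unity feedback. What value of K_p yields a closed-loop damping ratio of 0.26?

Closed-loop characteristic equation: s² + 6.4s + K_p·5.5 = 0.
So ω_n = √(5.5K_p) and 2ζω_n = 6.4, giving ζ = 6.4/(2√(5.5K_p)).
Setting ζ = 0.26: √(5.5K_p) = 6.4/(2·0.26) = 12.31, so K_p = 151.5/5.5 = 27.5.

K_p = 27.5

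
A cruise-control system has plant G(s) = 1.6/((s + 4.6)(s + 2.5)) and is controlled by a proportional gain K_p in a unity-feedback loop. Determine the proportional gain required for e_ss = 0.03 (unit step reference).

The loop is type 0, so e_ss(step) = 1/(1 + K_pos) with K_pos = K_p·G(0).
G(0) = 0.1391. Require 1/(1 + K_p·0.1391) = 0.03, so 1 + 0.1391·K_p = 33.33.
K_p = (33.33 − 1)/0.1391 = 232.

K_p = 232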